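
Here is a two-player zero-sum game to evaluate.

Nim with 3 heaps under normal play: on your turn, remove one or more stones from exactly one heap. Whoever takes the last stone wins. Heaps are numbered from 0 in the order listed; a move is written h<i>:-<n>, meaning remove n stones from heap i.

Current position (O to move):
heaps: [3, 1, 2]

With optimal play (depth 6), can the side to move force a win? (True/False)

[(3,1,2)] O move#1: h0:-1:-1/(2,1,2)*, h0:-2:-1/(1,1,2), h0:-3:-1/(0,1,2), h1:-1:-1/(3,0,2), h2:-1:-1/(3,1,1), h2:-2:-1/(3,1,0)
[(2,1,2)] X move#2: h0:-1:-1/(1,1,2), h0:-2:-1/(0,1,2), h1:-1:+1/(2,0,2)*, h2:-1:-1/(2,1,1), h2:-2:-1/(2,1,0)
[(2,0,2)] O move#3: h0:-1:-1/(1,0,2)*, h0:-2:-1/(0,0,2), h2:-1:-1/(2,0,1), h2:-2:-1/(2,0,0)
[(1,0,2)] X move#4: h0:-1:-1/(0,0,2), h2:-1:+1/(1,0,1)*, h2:-2:-1/(1,0,0)
[(1,0,1)] O move#5: h0:-1:-1/(0,0,1)*, h2:-1:-1/(1,0,0)
[(0,0,1)] X move#6: h2:-1:+1/(0,0,0)*
[(0,0,0)] end (terminal -1, O#7); searched (3,1,2) to 6

O winning at [(3,1,2)]: False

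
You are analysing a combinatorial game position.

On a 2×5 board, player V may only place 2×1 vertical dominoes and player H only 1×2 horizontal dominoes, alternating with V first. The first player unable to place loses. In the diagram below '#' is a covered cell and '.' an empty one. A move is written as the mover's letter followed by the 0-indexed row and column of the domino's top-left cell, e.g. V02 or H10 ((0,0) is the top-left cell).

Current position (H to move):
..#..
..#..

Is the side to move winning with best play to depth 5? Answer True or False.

H winning at [..#../..#..]: False

[..#../..#..] H move#1: H00:-1/###../..#..*, H03:-1/..###/..#.., H10:-1/..#../###.., H13:-1/..#../..###
[###../..#..] V move#2: V03:+1/####./..##.*, V04:+1/###.#/..#.#
[####./..##.] H move#3: H10:-1/####./####.*
[####./####.] V move#4: V04:+1/#####/#####*
[#####/#####] end (terminal -1, H#5); searched ..#../..#.. to 5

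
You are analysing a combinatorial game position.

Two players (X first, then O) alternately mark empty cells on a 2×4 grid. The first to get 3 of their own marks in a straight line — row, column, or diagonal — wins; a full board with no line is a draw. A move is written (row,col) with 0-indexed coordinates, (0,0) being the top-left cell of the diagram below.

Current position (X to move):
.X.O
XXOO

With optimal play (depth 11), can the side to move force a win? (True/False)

X winning at [.X.O/XXOO]: False

ply 1, X at .X.O/XXOO | (0,0)=+0→XX.O/XXOO*; (0,2)=+0→.XXO/XXOO
ply 2, O at XX.O/XXOO | (0,2)=+0→XXOO/XXOO*
ply 3: XXOO/XXOO is terminal +0 (X); from .X.O/XXOO depth 11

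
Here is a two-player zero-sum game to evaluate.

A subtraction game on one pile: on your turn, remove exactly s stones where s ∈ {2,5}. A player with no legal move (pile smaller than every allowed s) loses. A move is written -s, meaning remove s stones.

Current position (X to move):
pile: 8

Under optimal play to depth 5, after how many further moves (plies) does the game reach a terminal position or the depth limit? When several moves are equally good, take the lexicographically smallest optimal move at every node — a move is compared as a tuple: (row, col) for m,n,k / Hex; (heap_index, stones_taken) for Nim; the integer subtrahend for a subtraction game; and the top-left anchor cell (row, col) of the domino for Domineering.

[8] X move#1: -2:-1/6*, -5:-1/3
[6] O move#2: -2:+1/4*, -5:+1/1
[4] X move#3: -2:-1/2*
[2] O move#4: -2:+1/0*
[0] end (terminal -1, X#5); searched 8 to 5

PV length from [8]: 4 plies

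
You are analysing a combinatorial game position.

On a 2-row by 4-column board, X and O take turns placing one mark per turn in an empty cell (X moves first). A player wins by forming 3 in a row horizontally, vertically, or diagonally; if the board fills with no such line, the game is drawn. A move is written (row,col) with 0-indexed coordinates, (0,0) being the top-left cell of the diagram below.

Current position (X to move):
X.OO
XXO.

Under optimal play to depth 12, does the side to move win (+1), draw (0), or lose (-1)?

value(X.OO/XXO., X) = 0

p1 X@[X.OO/XXO.]: (0,1)[XXOO/XXO.]+0* (1,3)[X.OO/XXOX]-1
p2 O@[XXOO/XXO.]: (1,3)[XXOO/XXOO]+0*
p3 X@[XXOO/XXOO] terminal +0; root [X.OO/XXO.] d12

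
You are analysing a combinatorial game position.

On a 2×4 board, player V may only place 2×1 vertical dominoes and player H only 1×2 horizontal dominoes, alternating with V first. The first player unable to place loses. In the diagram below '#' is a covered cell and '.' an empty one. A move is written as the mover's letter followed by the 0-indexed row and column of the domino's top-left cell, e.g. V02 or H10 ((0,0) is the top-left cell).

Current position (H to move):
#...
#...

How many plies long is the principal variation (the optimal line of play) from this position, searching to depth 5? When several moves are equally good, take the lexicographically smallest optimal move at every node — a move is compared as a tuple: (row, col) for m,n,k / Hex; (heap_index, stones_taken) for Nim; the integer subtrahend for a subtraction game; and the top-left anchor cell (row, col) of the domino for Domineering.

ply 1, H at #.../#... | H01=+1→###./#...*; H02=+1→#.##/#...; H11=+1→#.../###.; H12=+1→#.../#.##
ply 2, V at ###./#... | V03=-1→####/#..#*
ply 3, H at ####/#..# | H11=+1→####/####*
ply 4: ####/#### is terminal -1 (V); from #.../#... depth 5

PV length from [#.../#...]: 3 plies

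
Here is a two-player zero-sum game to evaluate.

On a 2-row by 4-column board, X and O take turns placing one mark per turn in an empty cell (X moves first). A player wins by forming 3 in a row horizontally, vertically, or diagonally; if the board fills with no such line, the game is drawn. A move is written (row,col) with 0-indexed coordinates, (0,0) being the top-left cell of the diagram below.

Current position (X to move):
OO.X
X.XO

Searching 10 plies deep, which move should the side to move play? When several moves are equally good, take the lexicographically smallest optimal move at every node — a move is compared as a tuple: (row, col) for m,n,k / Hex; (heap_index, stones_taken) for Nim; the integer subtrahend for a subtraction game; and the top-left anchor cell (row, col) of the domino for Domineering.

X's best at [OO.X/X.XO]: (1,1)

ply 1, X at OO.X/X.XO | (0,2)=+0→OOXX/X.XO; (1,1)=+1→OO.X/XXXO*
ply 2: OO.X/XXXO is terminal -1 (O); from OO.X/X.XO depth 10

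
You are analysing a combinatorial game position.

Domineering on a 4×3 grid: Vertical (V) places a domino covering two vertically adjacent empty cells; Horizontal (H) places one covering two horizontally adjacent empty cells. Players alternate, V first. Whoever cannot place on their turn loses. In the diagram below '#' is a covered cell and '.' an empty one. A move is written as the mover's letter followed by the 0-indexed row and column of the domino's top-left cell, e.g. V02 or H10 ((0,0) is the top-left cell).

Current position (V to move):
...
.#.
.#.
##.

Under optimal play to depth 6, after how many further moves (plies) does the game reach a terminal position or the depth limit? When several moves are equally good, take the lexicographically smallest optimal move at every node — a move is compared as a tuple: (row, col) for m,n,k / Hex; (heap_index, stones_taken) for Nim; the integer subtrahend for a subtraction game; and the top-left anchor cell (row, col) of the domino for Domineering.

PV length from [.../.#./.#./##.]: 3 plies

ply 1, V at .../.#./.#./##. | V00=+1→#../##./.#./##.*; V02=+1→..#/.##/.#./##.; V10=+1→.../##./##./##.; V12=+1→.../.##/.##/##.; V22=+1→.../.#./.##/###
ply 2, H at #../##./.#./##. | H01=-1→###/##./.#./##.*
ply 3, V at ###/##./.#./##. | V12=+1→###/###/.##/##.*; V22=+1→###/##./.##/###
ply 4: ###/###/.##/##. is terminal -1 (H); from .../.#./.#./##. depth 6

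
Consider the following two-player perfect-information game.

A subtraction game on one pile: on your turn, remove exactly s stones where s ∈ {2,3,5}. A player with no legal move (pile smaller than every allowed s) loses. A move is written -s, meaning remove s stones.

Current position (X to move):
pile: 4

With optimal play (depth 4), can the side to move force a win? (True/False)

p1 X@[4]: -2[2]-1 -3[1]+1*
p2 O@[1] terminal -1; root [4] d4

X winning at [4]: True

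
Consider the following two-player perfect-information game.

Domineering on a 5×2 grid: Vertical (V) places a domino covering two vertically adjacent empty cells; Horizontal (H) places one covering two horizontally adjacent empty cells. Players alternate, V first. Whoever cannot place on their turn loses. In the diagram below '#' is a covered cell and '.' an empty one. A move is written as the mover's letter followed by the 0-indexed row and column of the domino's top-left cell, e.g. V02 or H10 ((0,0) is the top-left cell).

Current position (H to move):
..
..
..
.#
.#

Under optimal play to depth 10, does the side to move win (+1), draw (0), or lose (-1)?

p1 H@[../../../.#/.#]: H00[##/../../.#/.#]-1 H10[../##/../.#/.#]+1* H20[../../##/.#/.#]-1
p2 V@[../##/../.#/.#]: V20[../##/#./##/.#]-1* V30[../##/../##/##]-1
p3 H@[../##/#./##/.#]: H00[##/##/#./##/.#]+1*
p4 V@[##/##/#./##/.#] terminal -1; root [../../../.#/.#] d10

value(../../../.#/.#, H) = +1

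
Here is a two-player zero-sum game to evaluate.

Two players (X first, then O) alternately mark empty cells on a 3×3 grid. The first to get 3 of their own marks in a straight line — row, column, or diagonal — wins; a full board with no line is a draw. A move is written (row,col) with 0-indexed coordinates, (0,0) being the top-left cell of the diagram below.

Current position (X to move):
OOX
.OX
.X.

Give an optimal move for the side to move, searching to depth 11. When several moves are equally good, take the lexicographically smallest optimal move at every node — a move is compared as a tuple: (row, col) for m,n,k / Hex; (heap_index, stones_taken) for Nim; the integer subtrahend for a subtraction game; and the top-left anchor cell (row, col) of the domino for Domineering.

[OOX/.OX/.X.] X move#1: (1,0):-1/OOX/XOX/.X., (2,0):-1/OOX/.OX/XX., (2,2):+1/OOX/.OX/.XX*
[OOX/.OX/.XX] end (terminal -1, O#2); searched OOX/.OX/.X. to 11

X's best at [OOX/.OX/.X.]: (2,2)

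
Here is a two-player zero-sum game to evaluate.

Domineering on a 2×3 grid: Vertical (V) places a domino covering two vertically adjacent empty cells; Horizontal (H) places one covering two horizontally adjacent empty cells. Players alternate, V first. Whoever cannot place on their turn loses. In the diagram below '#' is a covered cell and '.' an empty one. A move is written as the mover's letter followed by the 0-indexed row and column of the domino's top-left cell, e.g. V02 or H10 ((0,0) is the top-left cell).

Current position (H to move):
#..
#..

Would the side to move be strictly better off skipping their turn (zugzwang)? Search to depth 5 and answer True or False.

[#../#..] H move#1: H01:+1/###/#..*, H11:+1/#../###
[###/#..] end (terminal -1, V#2); searched #../#.. to 5
pass branch (V moves first from the same position):
  | [#../#..] V move#1: V01:+1/##./##.*, V02:+1/#.#/#.#
  | [##./##.] end (terminal -1, H#2); searched #../#.. to 5
H moving scores +1; H passing scores -1

zugzwang(#../#.., H) = False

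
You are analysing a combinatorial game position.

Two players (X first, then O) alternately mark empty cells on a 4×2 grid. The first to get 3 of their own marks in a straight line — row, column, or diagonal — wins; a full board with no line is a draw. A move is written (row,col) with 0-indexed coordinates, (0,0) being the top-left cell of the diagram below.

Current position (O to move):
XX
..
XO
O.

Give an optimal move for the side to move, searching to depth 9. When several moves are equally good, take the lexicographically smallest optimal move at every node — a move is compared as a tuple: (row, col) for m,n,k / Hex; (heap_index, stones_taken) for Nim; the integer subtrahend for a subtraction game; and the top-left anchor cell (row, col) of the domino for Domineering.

ply 1, O at XX/../XO/O. | (1,0)=+0→XX/O./XO/O.*; (1,1)=-1→XX/.O/XO/O.; (3,1)=-1→XX/../XO/OO
ply 2, X at XX/O./XO/O. | (1,1)=+0→XX/OX/XO/O.*; (3,1)=+0→XX/O./XO/OX
ply 3, O at XX/OX/XO/O. | (3,1)=+0→XX/OX/XO/OO*
ply 4: XX/OX/XO/OO is terminal +0 (X); from XX/../XO/O. depth 9

O's best at [XX/../XO/O.]: (1,0)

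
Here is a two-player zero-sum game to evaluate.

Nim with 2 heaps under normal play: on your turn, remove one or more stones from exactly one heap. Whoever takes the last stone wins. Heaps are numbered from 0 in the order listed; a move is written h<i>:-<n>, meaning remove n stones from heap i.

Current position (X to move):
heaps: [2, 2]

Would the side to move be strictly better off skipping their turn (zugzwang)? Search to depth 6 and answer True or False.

[(2,2)] X move#1: h0:-1:-1/(1,2)*, h0:-2:-1/(0,2), h1:-1:-1/(2,1), h1:-2:-1/(2,0)
[(1,2)] O move#2: h0:-1:-1/(0,2), h1:-1:+1/(1,1)*, h1:-2:-1/(1,0)
[(1,1)] X move#3: h0:-1:-1/(0,1)*, h1:-1:-1/(1,0)
[(0,1)] O move#4: h1:-1:+1/(0,0)*
[(0,0)] end (terminal -1, X#5); searched (2,2) to 6
if X skipped the turn, O would face:
~ [(2,2)] O move#1: h0:-1:-1/(1,2)*, h0:-2:-1/(0,2), h1:-1:-1/(2,1), h1:-2:-1/(2,0)
~ [(1,2)] X move#2: h0:-1:-1/(0,2), h1:-1:+1/(1,1)*, h1:-2:-1/(1,0)
~ [(1,1)] O move#3: h0:-1:-1/(0,1)*, h1:-1:-1/(1,0)
~ [(0,1)] X move#4: h1:-1:+1/(0,0)*
~ [(0,0)] end (terminal -1, O#5); searched (2,2) to 6
compare (X): move=-1 vs pass=+1

zugzwang((2,2), X) = True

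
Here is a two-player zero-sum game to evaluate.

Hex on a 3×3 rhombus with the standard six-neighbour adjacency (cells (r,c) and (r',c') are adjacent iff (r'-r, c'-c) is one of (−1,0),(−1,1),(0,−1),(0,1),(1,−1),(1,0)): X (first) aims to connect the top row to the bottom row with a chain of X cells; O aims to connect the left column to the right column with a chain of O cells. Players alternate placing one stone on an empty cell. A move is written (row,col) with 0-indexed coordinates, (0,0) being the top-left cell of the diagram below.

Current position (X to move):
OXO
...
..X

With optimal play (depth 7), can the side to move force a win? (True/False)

X winning at [OXO/.../..X]: True

ply 1, X at OXO/.../..X | (1,0)=+1→OXO/X../..X*; (1,1)=+1→OXO/.X./..X; (1,2)=-1→OXO/..X/..X; (2,0)=+1→OXO/.../X.X; (2,1)=-1→OXO/.../.XX
ply 2, O at OXO/X../..X | (1,1)=-1→OXO/XO./..X*; (1,2)=-1→OXO/X.O/..X; (2,0)=-1→OXO/X../O.X; (2,1)=-1→OXO/X../.OX
ply 3, X at OXO/XO./..X | (1,2)=-1→OXO/XOX/..X; (2,0)=+1→OXO/XO./X.X*; (2,1)=-1→OXO/XO./.XX
ply 4: OXO/XO./X.X is terminal -1 (O); from OXO/.../..X depth 7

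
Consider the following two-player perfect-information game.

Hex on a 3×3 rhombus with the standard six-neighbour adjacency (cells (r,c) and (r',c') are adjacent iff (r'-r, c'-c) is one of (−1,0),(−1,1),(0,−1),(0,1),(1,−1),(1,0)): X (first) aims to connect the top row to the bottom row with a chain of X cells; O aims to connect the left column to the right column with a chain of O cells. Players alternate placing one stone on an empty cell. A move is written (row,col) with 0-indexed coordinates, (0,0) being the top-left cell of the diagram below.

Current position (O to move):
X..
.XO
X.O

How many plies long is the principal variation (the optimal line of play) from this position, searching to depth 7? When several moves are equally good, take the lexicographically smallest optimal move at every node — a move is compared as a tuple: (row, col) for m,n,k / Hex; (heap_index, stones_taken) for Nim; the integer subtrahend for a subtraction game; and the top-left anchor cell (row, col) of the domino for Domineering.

PV length from [X../.XO/X.O]: 2 plies

ply 1, O at X../.XO/X.O | (0,1)=-1→XO./.XO/X.O*; (0,2)=-1→X.O/.XO/X.O; (1,0)=-1→X../OXO/X.O; (2,1)=-1→X../.XO/XOO
ply 2, X at XO./.XO/X.O | (0,2)=+1→XOX/.XO/X.O*; (1,0)=+1→XO./XXO/X.O; (2,1)=+1→XO./.XO/XXO
ply 3: XOX/.XO/X.O is terminal -1 (O); from X../.XO/X.O depth 7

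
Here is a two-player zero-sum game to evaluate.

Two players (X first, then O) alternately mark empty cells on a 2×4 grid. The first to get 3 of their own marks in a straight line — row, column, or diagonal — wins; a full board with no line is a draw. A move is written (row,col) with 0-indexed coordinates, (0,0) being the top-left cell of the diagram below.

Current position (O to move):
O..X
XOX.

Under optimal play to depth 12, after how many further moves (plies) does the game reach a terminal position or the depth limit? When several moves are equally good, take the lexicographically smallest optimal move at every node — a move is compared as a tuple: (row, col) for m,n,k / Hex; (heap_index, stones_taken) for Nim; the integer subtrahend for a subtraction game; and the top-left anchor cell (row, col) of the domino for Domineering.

PV length from [O..X/XOX.]: 3 plies

ply 1, O at O..X/XOX. | (0,1)=+0→OO.X/XOX.*; (0,2)=+0→O.OX/XOX.; (1,3)=+0→O..X/XOXO
ply 2, X at OO.X/XOX. | (0,2)=+0→OOXX/XOX.*; (1,3)=-1→OO.X/XOXX
ply 3, O at OOXX/XOX. | (1,3)=+0→OOXX/XOXO*
ply 4: OOXX/XOXO is terminal +0 (X); from O..X/XOX. depth 12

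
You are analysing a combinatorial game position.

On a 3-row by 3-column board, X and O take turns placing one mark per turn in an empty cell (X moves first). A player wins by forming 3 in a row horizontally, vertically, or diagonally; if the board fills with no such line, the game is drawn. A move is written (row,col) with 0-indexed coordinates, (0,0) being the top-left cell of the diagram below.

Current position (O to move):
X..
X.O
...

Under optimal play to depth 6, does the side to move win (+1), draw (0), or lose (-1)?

value(X../X.O/..., O) = 0

[X../X.O/...] O move#1: (0,1):-1/XO./X.O/..., (0,2):-1/X.O/X.O/..., (1,1):-1/X../XOO/..., (2,0):+0/X../X.O/O..*, (2,1):-1/X../X.O/.O., (2,2):-1/X../X.O/..O
[X../X.O/O..] X move#2: (0,1):-1/XX./X.O/O.., (0,2):+0/X.X/X.O/O..*, (1,1):-1/X../XXO/O.., (2,1):-1/X../X.O/OX., (2,2):+0/X../X.O/O.X
[X.X/X.O/O..] O move#3: (0,1):+0/XOX/X.O/O..*, (1,1):-1/X.X/XOO/O.., (2,1):-1/X.X/X.O/OO., (2,2):-1/X.X/X.O/O.O
[XOX/X.O/O..] X move#4: (1,1):+0/XOX/XXO/O..*, (2,1):+0/XOX/X.O/OX., (2,2):+0/XOX/X.O/O.X
[XOX/XXO/O..] O move#5: (2,1):-1/XOX/XXO/OO., (2,2):+0/XOX/XXO/O.O*
[XOX/XXO/O.O] X move#6: (2,1):+0/XOX/XXO/OXO*
[XOX/XXO/OXO] end (terminal +0, O#7); searched X../X.O/... to 6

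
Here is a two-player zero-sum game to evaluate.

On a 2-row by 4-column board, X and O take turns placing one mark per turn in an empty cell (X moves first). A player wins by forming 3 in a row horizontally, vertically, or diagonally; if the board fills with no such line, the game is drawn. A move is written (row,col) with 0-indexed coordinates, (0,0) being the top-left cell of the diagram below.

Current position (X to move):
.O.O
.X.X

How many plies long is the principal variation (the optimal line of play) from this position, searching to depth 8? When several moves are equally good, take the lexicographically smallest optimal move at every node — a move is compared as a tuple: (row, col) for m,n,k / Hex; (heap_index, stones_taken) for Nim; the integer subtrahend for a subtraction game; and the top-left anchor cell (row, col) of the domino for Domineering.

p1 X@[.O.O/.X.X]: (0,0)[XO.O/.X.X]-1 (0,2)[.OXO/.X.X]+0 (1,0)[.O.O/XX.X]-1 (1,2)[.O.O/.XXX]+1*
p2 O@[.O.O/.XXX] terminal -1; root [.O.O/.X.X] d8

PV length from [.O.O/.X.X]: 1 ply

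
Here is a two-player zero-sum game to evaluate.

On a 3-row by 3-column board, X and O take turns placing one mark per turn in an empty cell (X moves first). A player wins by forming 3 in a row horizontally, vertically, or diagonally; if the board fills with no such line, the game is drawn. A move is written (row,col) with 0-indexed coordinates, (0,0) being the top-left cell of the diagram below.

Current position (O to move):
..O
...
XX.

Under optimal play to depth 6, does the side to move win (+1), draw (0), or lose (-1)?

value(..O/.../XX., O) = +1

[..O/.../XX.] O move#1: (0,0):-1/O.O/.../XX., (0,1):-1/.OO/.../XX., (1,0):-1/..O/O../XX., (1,1):-1/..O/.O./XX., (1,2):-1/..O/..O/XX., (2,2):+1/..O/.../XXO*
[..O/.../XXO] X move#2: (0,0):-1/X.O/.../XXO*, (0,1):-1/.XO/.../XXO, (1,0):-1/..O/X../XXO, (1,1):-1/..O/.X./XXO, (1,2):-1/..O/..X/XXO
[X.O/.../XXO] O move#3: (0,1):-1/XOO/.../XXO, (1,0):+0/X.O/O../XXO, (1,1):-1/X.O/.O./XXO, (1,2):+1/X.O/..O/XXO*
[X.O/..O/XXO] end (terminal -1, X#4); searched ..O/.../XX. to 6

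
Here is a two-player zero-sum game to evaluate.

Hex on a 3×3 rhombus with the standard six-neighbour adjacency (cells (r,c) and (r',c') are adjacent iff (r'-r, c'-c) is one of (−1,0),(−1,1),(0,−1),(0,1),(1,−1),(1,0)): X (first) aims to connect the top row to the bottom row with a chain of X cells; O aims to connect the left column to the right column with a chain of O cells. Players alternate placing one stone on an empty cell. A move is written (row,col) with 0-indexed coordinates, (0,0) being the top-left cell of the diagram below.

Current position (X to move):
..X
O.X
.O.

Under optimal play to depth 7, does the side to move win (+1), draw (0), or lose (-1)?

value(..X/O.X/.O., X) = +1

[..X/O.X/.O.] X move#1: (0,0):-1/X.X/O.X/.O., (0,1):-1/.XX/O.X/.O., (1,1):+1/..X/OXX/.O.*, (2,0):+1/..X/O.X/XO., (2,2):+1/..X/O.X/.OX
[..X/OXX/.O.] O move#2: (0,0):-1/O.X/OXX/.O.*, (0,1):-1/.OX/OXX/.O., (2,0):-1/..X/OXX/OO., (2,2):-1/..X/OXX/.OO
[O.X/OXX/.O.] X move#3: (0,1):+1/OXX/OXX/.O.*, (2,0):+1/O.X/OXX/XO., (2,2):+1/O.X/OXX/.OX
[OXX/OXX/.O.] O move#4: (2,0):-1/OXX/OXX/OO.*, (2,2):-1/OXX/OXX/.OO
[OXX/OXX/OO.] X move#5: (2,2):+1/OXX/OXX/OOX*
[OXX/OXX/OOX] end (terminal -1, O#6); searched ..X/O.X/.O. to 7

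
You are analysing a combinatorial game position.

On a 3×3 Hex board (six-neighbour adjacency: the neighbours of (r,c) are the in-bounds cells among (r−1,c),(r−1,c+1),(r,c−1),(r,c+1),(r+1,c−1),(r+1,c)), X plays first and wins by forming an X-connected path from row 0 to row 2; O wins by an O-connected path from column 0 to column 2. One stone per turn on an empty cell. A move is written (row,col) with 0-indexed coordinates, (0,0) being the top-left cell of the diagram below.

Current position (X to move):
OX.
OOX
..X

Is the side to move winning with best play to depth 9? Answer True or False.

[OX./OOX/..X] X move#1: (0,2):+1/OXX/OOX/..X*, (2,0):-1/OX./OOX/X.X, (2,1):-1/OX./OOX/.XX
[OXX/OOX/..X] end (terminal -1, O#2); searched OX./OOX/..X to 9

X winning at [OX./OOX/..X]: True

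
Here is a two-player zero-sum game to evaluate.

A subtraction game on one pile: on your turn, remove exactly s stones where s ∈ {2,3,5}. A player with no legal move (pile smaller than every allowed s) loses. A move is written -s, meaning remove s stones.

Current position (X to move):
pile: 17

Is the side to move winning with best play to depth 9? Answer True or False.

X winning at [17]: True

ply 1, X at 17 | -2=+1→15*; -3=+1→14; -5=-1→12
ply 2, O at 15 | -2=-1→13*; -3=-1→12; -5=-1→10
ply 3, X at 13 | -2=-1→11; -3=-1→10; -5=+1→8*
ply 4, O at 8 | -2=-1→6*; -3=-1→5; -5=-1→3
ply 5, X at 6 | -2=-1→4; -3=-1→3; -5=+1→1*
ply 6: 1 is terminal -1 (O); from 17 depth 9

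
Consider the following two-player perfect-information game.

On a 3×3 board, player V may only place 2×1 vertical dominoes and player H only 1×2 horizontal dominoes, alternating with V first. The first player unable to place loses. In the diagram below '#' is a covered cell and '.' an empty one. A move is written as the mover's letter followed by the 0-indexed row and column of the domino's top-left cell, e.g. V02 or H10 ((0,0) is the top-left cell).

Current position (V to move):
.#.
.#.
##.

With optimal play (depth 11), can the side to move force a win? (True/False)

ply 1, V at .#./.#./##. | V00=+1→##./##./##.*; V02=+1→.##/.##/##.; V12=+1→.#./.##/###
ply 2: ##./##./##. is terminal -1 (H); from .#./.#./##. depth 11

V winning at [.#./.#./##.]: True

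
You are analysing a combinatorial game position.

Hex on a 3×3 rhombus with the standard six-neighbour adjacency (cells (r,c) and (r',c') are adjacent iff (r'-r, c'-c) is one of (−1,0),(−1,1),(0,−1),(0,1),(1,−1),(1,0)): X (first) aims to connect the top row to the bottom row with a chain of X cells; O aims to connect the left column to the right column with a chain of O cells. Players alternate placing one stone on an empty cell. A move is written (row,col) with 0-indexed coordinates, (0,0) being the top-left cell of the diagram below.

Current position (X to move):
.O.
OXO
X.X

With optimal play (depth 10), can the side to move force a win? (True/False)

p1 X@[.O./OXO/X.X]: (0,0)[XO./OXO/X.X]-1 (0,2)[.OX/OXO/X.X]+1* (2,1)[.O./OXO/XXX]-1
p2 O@[.OX/OXO/X.X] terminal -1; root [.O./OXO/X.X] d10

X winning at [.O./OXO/X.X]: True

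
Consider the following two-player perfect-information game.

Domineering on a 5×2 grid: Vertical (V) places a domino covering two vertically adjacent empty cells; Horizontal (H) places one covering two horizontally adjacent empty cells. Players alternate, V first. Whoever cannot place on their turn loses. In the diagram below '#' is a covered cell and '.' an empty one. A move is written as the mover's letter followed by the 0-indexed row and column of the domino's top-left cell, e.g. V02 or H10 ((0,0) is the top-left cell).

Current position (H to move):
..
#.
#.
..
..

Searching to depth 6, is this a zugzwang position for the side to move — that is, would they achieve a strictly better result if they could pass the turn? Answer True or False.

[../#./#./../..] H move#1: H00:-1/##/#./#./../.., H30:+1/../#./#./##/..*, H40:+1/../#./#./../##
[../#./#./##/..] V move#2: V01:-1/.#/##/#./##/..*, V11:-1/../##/##/##/..
[.#/##/#./##/..] H move#3: H40:+1/.#/##/#./##/##*
[.#/##/#./##/##] end (terminal -1, V#4); searched ../#./#./../.. to 6
suppose H passes — search the same position with V to move:
pass> [../#./#./../..] V move#1: V01:-1/.#/##/#./../.., V11:-1/../##/##/../.., V21:+1/../#./##/.#/..*, V30:+1/../#./#./#./#., V31:+1/../#./#./.#/.#
pass> [../#./##/.#/..] H move#2: H00:-1/##/#./##/.#/..*, H40:-1/../#./##/.#/##
pass> [##/#./##/.#/..] V move#3: V30:+1/##/#./##/##/#.*
pass> [##/#./##/##/#.] end (terminal -1, H#4); searched ../#./#./../.. to 6
for H: play +1, pass -1

zugzwang(../#./#./../.., H) = False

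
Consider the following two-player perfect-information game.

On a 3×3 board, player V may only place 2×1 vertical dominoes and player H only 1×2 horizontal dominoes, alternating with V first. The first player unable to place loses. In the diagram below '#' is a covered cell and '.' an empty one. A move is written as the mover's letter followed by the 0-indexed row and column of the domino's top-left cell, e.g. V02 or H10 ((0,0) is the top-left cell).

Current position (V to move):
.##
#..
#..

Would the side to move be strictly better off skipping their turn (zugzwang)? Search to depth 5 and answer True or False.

zugzwang(.##/#../#.., V) = False

[.##/#../#..] V move#1: V11:+1/.##/##./##.*, V12:+1/.##/#.#/#.#
[.##/##./##.] end (terminal -1, H#2); searched .##/#../#.. to 5
pass branch (H moves first from the same position):
  | [.##/#../#..] H move#1: H11:+1/.##/###/#..*, H21:+1/.##/#../###
  | [.##/###/#..] end (terminal -1, V#2); searched .##/#../#.. to 5
V moving scores +1; V passing scores -1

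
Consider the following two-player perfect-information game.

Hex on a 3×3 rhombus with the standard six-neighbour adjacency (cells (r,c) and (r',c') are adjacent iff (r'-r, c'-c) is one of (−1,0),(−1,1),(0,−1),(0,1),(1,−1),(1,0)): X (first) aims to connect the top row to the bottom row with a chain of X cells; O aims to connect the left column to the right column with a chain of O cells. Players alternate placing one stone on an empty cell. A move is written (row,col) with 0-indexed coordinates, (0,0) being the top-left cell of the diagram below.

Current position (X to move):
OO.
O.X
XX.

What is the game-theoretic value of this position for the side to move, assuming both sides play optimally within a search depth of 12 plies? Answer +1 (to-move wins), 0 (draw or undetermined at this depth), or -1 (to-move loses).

value(OO./O.X/XX., X) = +1

p1 X@[OO./O.X/XX.]: (0,2)[OOX/O.X/XX.]+1* (1,1)[OO./OXX/XX.]-1 (2,2)[OO./O.X/XXX]-1
p2 O@[OOX/O.X/XX.] terminal -1; root [OO./O.X/XX.] d12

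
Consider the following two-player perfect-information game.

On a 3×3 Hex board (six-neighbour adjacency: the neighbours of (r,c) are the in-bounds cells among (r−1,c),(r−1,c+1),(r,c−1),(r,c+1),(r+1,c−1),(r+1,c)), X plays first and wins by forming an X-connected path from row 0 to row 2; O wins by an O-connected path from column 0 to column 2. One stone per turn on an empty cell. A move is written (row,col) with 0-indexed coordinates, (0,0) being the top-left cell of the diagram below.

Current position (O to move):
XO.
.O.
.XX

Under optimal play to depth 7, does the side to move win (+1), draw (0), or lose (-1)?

p1 O@[XO./.O./.XX]: (0,2)[XOO/.O./.XX]+1* (1,0)[XO./OO./.XX]+1 (1,2)[XO./.OO/.XX]+1 (2,0)[XO./.O./OXX]+1
p2 X@[XOO/.O./.XX]: (1,0)[XOO/XO./.XX]-1* (1,2)[XOO/.OX/.XX]-1 (2,0)[XOO/.O./XXX]-1
p3 O@[XOO/XO./.XX]: (1,2)[XOO/XOO/.XX]-1 (2,0)[XOO/XO./OXX]+1*
p4 X@[XOO/XO./OXX] terminal -1; root [XO./.O./.XX] d7

value(XO./.O./.XX, O) = +1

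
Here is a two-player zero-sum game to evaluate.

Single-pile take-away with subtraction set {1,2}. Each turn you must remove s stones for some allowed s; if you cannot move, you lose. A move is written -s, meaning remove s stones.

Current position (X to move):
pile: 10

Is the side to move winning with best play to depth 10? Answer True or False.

p1 X@[10]: -1[9]+1* -2[8]-1
p2 O@[9]: -1[8]-1* -2[7]-1
p3 X@[8]: -1[7]-1 -2[6]+1*
p4 O@[6]: -1[5]-1* -2[4]-1
p5 X@[5]: -1[4]-1 -2[3]+1*
p6 O@[3]: -1[2]-1* -2[1]-1
p7 X@[2]: -1[1]-1 -2[0]+1*
p8 O@[0] terminal -1; root [10] d10

X winning at [10]: True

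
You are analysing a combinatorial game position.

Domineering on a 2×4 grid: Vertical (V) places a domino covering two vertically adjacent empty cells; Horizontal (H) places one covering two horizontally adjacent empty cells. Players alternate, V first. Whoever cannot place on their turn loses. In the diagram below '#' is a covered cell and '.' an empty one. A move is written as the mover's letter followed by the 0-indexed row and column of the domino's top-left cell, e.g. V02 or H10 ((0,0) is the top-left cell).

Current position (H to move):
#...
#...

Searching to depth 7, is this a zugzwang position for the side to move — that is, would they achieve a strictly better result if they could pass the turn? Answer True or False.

p1 H@[#.../#...]: H01[###./#...]+1* H02[#.##/#...]+1 H11[#.../###.]+1 H12[#.../#.##]+1
p2 V@[###./#...]: V03[####/#..#]-1*
p3 H@[####/#..#]: H11[####/####]+1*
p4 V@[####/####] terminal -1; root [#.../#...] d7
suppose H passes — search the same position with V to move:
pass> p1 V@[#.../#...]: V01[##../##..]-1 V02[#.#./#.#.]+1* V03[#..#/#..#]-1
pass> p2 H@[#.#./#.#.] terminal -1; root [#.../#...] d7
for H: play +1, pass -1

zugzwang(#.../#..., H) = False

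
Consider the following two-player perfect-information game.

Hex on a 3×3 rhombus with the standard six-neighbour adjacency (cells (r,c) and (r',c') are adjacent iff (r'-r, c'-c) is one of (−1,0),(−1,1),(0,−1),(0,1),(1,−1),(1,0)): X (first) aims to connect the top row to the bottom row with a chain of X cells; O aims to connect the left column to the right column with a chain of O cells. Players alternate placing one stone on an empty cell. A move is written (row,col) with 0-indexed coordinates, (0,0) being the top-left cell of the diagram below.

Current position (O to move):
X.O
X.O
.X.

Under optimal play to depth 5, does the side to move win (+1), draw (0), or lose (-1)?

value(X.O/X.O/.X., O) = -1

p1 O@[X.O/X.O/.X.]: (0,1)[XOO/X.O/.X.]-1* (1,1)[X.O/XOO/.X.]-1 (2,0)[X.O/X.O/OX.]-1 (2,2)[X.O/X.O/.XO]-1
p2 X@[XOO/X.O/.X.]: (1,1)[XOO/XXO/.X.]+1* (2,0)[XOO/X.O/XX.]+1 (2,2)[XOO/X.O/.XX]+1
p3 O@[XOO/XXO/.X.] terminal -1; root [X.O/X.O/.X.] d5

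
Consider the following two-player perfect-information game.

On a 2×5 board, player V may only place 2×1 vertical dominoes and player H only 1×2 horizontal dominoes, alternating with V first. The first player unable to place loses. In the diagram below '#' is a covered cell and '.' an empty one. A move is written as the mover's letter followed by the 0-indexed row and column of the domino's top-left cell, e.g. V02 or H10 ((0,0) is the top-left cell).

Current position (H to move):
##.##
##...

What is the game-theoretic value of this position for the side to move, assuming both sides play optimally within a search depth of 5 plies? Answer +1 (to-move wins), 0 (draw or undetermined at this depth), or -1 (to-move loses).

value(##.##/##..., H) = +1

[##.##/##...] H move#1: H12:+1/##.##/####.*, H13:-1/##.##/##.##
[##.##/####.] end (terminal -1, V#2); searched ##.##/##... to 5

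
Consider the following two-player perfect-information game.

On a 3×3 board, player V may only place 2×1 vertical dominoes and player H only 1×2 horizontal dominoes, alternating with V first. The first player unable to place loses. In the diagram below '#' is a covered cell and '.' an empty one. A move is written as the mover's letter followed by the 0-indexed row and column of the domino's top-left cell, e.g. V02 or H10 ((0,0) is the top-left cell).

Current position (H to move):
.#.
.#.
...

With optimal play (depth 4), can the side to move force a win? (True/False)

[.#./.#./...] H move#1: H20:-1/.#./.#./##.*, H21:-1/.#./.#./.##
[.#./.#./##.] V move#2: V00:+1/##./##./##.*, V02:+1/.##/.##/##., V12:+1/.#./.##/###
[##./##./##.] end (terminal -1, H#3); searched .#./.#./... to 4

H winning at [.#./.#./...]: False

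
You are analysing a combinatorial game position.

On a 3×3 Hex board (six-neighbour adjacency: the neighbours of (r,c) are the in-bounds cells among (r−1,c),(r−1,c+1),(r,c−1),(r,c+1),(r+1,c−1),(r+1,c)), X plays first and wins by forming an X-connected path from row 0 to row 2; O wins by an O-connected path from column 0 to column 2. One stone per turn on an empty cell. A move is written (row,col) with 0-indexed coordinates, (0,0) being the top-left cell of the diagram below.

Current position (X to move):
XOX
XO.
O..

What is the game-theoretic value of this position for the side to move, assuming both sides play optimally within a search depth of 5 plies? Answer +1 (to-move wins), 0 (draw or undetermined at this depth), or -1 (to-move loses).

value(XOX/XO./O.., X) = +1

[XOX/XO./O..] X move#1: (1,2):+1/XOX/XOX/O..*, (2,1):-1/XOX/XO./OX., (2,2):-1/XOX/XO./O.X
[XOX/XOX/O..] O move#2: (2,1):-1/XOX/XOX/OO.*, (2,2):-1/XOX/XOX/O.O
[XOX/XOX/OO.] X move#3: (2,2):+1/XOX/XOX/OOX*
[XOX/XOX/OOX] end (terminal -1, O#4); searched XOX/XO./O.. to 5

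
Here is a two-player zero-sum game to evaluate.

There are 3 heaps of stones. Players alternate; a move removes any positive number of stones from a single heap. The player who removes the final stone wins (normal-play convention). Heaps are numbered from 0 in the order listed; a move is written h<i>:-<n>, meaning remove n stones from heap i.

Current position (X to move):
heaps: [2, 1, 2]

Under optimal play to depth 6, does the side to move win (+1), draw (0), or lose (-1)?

value((2,1,2), X) = +1

[(2,1,2)] X move#1: h0:-1:-1/(1,1,2), h0:-2:-1/(0,1,2), h1:-1:+1/(2,0,2)*, h2:-1:-1/(2,1,1), h2:-2:-1/(2,1,0)
[(2,0,2)] O move#2: h0:-1:-1/(1,0,2)*, h0:-2:-1/(0,0,2), h2:-1:-1/(2,0,1), h2:-2:-1/(2,0,0)
[(1,0,2)] X move#3: h0:-1:-1/(0,0,2), h2:-1:+1/(1,0,1)*, h2:-2:-1/(1,0,0)
[(1,0,1)] O move#4: h0:-1:-1/(0,0,1)*, h2:-1:-1/(1,0,0)
[(0,0,1)] X move#5: h2:-1:+1/(0,0,0)*
[(0,0,0)] end (terminal -1, O#6); searched (2,1,2) to 6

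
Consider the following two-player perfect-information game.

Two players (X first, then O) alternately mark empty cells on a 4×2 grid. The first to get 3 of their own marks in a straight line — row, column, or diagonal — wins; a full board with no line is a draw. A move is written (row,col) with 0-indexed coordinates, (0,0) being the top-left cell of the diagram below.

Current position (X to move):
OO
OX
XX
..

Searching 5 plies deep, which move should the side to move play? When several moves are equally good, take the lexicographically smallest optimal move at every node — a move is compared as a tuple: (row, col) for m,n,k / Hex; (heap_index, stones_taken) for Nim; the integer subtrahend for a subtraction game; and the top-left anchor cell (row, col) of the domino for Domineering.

X's best at [OO/OX/XX/..]: (3,1)

p1 X@[OO/OX/XX/..]: (3,0)[OO/OX/XX/X.]+0 (3,1)[OO/OX/XX/.X]+1*
p2 O@[OO/OX/XX/.X] terminal -1; root [OO/OX/XX/..] d5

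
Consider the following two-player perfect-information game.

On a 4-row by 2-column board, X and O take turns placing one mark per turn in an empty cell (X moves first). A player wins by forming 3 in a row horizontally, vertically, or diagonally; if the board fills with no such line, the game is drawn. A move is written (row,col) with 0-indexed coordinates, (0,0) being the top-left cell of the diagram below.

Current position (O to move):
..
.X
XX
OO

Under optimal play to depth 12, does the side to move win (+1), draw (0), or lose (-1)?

p1 O@[../.X/XX/OO]: (0,0)[O./.X/XX/OO]-1 (0,1)[.O/.X/XX/OO]+0* (1,0)[../OX/XX/OO]-1
p2 X@[.O/.X/XX/OO]: (0,0)[XO/.X/XX/OO]+0* (1,0)[.O/XX/XX/OO]+0
p3 O@[XO/.X/XX/OO]: (1,0)[XO/OX/XX/OO]+0*
p4 X@[XO/OX/XX/OO] terminal +0; root [../.X/XX/OO] d12

value(../.X/XX/OO, O) = 0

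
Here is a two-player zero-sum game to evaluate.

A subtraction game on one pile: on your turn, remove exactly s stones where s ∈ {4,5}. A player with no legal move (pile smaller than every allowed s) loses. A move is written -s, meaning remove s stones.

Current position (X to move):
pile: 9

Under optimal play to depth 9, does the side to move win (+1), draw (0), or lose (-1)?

ply 1, X at 9 | -4=-1→5*; -5=-1→4
ply 2, O at 5 | -4=+1→1*; -5=+1→0
ply 3: 1 is terminal -1 (X); from 9 depth 9

value(9, X) = -1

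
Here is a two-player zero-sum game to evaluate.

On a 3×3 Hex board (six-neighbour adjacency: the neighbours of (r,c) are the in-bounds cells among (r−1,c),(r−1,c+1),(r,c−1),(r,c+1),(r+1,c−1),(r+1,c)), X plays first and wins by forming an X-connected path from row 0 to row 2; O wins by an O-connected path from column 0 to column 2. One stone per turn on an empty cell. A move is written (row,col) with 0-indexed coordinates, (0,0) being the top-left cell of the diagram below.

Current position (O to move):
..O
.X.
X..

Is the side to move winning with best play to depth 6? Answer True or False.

ply 1, O at ..O/.X./X.. | (0,0)=-1→O.O/.X./X..; (0,1)=+1→.OO/.X./X..*; (1,0)=-1→..O/OX./X..; (1,2)=-1→..O/.XO/X..; (2,1)=-1→..O/.X./XO.; (2,2)=-1→..O/.X./X.O
ply 2, X at .OO/.X./X.. | (0,0)=-1→XOO/.X./X..*; (1,0)=-1→.OO/XX./X..; (1,2)=-1→.OO/.XX/X..; (2,1)=-1→.OO/.X./XX.; (2,2)=-1→.OO/.X./X.X
ply 3, O at XOO/.X./X.. | (1,0)=+1→XOO/OX./X..*; (1,2)=-1→XOO/.XO/X..; (2,1)=-1→XOO/.X./XO.; (2,2)=-1→XOO/.X./X.O
ply 4: XOO/OX./X.. is terminal -1 (X); from ..O/.X./X.. depth 6

O winning at [..O/.X./X..]: True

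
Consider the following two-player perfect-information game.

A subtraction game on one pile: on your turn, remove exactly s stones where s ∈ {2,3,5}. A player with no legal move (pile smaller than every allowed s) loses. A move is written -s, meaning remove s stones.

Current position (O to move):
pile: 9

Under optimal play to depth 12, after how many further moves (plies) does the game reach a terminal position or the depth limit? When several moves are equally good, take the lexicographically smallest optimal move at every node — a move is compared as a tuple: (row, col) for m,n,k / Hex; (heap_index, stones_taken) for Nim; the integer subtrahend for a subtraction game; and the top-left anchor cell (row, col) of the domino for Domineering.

p1 O@[9]: -2[7]+1* -3[6]-1 -5[4]-1
p2 X@[7]: -2[5]-1* -3[4]-1 -5[2]-1
p3 O@[5]: -2[3]-1 -3[2]-1 -5[0]+1*
p4 X@[0] terminal -1; root [9] d12

PV length from [9]: 3 plies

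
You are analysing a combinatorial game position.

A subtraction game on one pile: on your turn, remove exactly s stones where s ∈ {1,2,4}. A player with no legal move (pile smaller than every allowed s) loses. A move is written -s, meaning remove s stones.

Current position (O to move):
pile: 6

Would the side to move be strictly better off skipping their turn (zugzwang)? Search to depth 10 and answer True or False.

[6] O move#1: -1:-1/5*, -2:-1/4, -4:-1/2
[5] X move#2: -1:-1/4, -2:+1/3*, -4:-1/1
[3] O move#3: -1:-1/2*, -2:-1/1
[2] X move#4: -1:-1/1, -2:+1/0*
[0] end (terminal -1, O#5); searched 6 to 10
pass branch (X moves first from the same position):
  | [6] X move#1: -1:-1/5*, -2:-1/4, -4:-1/2
  | [5] O move#2: -1:-1/4, -2:+1/3*, -4:-1/1
  | [3] X move#3: -1:-1/2*, -2:-1/1
  | [2] O move#4: -1:-1/1, -2:+1/0*
  | [0] end (terminal -1, X#5); searched 6 to 10
O moving scores -1; O passing scores +1

zugzwang(6, O) = True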